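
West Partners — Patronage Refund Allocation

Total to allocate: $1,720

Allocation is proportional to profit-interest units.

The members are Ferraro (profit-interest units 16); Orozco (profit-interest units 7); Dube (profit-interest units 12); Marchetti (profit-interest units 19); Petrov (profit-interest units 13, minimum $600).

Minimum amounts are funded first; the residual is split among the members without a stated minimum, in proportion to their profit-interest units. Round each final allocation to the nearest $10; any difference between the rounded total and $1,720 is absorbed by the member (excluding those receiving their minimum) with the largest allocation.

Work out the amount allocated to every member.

Ferraro: $330; Orozco: $150; Dube: $250; Marchetti: $390; Petrov: $600

Fund the minimums — Petrov $600. Balance $1,120.
Balance split over remaining profit-interest units 54: Ferraro 331.85 → $330; Orozco 145.19 → $150; Dube 248.89 → $250; Marchetti 394.07 → $390.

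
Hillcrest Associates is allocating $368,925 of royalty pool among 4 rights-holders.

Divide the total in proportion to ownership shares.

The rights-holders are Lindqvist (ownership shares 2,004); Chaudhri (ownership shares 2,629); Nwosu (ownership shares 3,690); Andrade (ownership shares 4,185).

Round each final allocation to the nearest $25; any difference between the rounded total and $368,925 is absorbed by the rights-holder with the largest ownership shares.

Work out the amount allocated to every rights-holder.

Lindqvist: $59,100 · Chaudhri: $77,550 · Nwosu: $108,825 · Andrade: $123,450

Combined ownership shares = 12,508.
Pro-rata amounts: Lindqvist 2,004/12,508 × $368,925 = 59,108.23; Chaudhri 2,629/12,508 × $368,925 = 77,542.68; Nwosu 3,690/12,508 × $368,925 = 108,837.00; Andrade 4,185/12,508 × $368,925 = 123,437.09.
After rounding ($25): Lindqvist $59,100; Chaudhri $77,550; Nwosu $108,825; Andrade $123,425. Sum = $368,900.
Difference $368,925 − $368,900 = +$25 applied to largest ownership shares (Andrade): Andrade becomes $123,450.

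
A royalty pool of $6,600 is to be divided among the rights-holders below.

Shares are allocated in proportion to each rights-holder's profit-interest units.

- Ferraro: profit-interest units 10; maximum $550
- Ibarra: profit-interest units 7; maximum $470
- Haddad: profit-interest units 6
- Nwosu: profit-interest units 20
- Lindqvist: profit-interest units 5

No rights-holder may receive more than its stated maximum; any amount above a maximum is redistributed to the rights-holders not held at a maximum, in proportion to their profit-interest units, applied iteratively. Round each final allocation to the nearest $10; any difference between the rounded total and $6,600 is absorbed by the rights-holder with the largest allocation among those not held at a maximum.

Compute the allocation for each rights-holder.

Sum of profit-interest units: 48.
Pro-rata shares before constraints: Ferraro 1,375.00; Ibarra 962.50; Haddad 825.00; Nwosu 2,750.00; Lindqvist 687.50.
Cap binds for Ferraro ($550), Ibarra ($470); remaining pool $5,580 reallocated over remaining profit-interest units 31.
Shares after redistribution: Haddad 1,080.00 → $1,080; Nwosu 3,600.00 → $3,600; Lindqvist 900.00 → $900.

Ferraro: $550 · Ibarra: $470 · Haddad: $1,080 · Nwosu: $3,600 · Lindqvist: $900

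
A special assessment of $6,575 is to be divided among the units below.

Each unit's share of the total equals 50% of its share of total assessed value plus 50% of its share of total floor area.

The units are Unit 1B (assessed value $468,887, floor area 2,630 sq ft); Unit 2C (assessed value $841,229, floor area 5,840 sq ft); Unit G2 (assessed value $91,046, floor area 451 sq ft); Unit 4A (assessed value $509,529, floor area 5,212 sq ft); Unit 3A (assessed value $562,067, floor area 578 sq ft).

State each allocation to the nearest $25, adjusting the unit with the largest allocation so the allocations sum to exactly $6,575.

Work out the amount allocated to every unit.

Totals — assessed value 2,472,758, floor area 14,711.
Blended shares (50% assessed value + 50% floor area): Unit 1B 0.1842; Unit 2C 0.3686; Unit G2 0.0337; Unit 4A 0.2802; Unit 3A 0.1333.
Proportional shares: Unit 1B 1,211.11; Unit 2C 2,423.48; Unit G2 221.83; Unit 4A 1,842.15; Unit 3A 876.43.
Rounded to nearest $25: Unit 1B $1,200; Unit 2C $2,425; Unit G2 $225; Unit 4A $1,850; Unit 3A $875. Sum = $6,575.
Sum already equals the total — no adjustment.

Unit 1B: $1,200 | Unit 2C: $2,425 | Unit G2: $225 | Unit 4A: $1,850 | Unit 3A: $875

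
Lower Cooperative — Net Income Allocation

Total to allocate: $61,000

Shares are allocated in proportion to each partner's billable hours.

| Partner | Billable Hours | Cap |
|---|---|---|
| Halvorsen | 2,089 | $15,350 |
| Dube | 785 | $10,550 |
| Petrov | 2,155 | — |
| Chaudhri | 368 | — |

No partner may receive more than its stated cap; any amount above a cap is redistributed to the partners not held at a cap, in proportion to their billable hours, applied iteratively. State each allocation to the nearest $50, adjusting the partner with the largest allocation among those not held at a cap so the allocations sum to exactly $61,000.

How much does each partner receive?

Halvorsen: $15,350 | Dube: $10,550 | Petrov: $30,000 | Chaudhri: $5,100

Sum of billable hours: 5,397.
Pro-rata shares before constraints: Halvorsen 23,611.08; Dube 8,872.52; Petrov 24,357.05; Chaudhri 4,159.35.
Capped: Halvorsen ($15,350); residual $45,650 reallocated over remaining billable hours 3,308.
Capped: Dube ($10,550); residual $35,100 reallocated over remaining billable hours 2,523.
Remaining shares: Petrov 29,980.38 → $30,000; Chaudhri 5,119.62 → $5,100.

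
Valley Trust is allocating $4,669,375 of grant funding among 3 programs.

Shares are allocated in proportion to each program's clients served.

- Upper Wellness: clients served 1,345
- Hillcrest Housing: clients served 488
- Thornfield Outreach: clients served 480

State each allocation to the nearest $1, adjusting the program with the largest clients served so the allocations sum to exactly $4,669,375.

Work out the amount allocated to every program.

Upper Wellness: $2,715,223 · Hillcrest Housing: $985,151 · Thornfield Outreach: $969,001

Combined clients served = 2,313.
Proportional shares: Upper Wellness 1,345/2,313 × $4,669,375 = 2,715,222.38; Hillcrest Housing 488/2,313 × $4,669,375 = 985,151.32; Thornfield Outreach 480/2,313 × $4,669,375 = 969,001.30.
Rounded to nearest $1: Upper Wellness $2,715,222; Hillcrest Housing $985,151; Thornfield Outreach $969,001. Sum = $4,669,374.
Difference $4,669,375 − $4,669,374 = +$1 applied to largest clients served (Upper Wellness): Upper Wellness becomes $2,715,223.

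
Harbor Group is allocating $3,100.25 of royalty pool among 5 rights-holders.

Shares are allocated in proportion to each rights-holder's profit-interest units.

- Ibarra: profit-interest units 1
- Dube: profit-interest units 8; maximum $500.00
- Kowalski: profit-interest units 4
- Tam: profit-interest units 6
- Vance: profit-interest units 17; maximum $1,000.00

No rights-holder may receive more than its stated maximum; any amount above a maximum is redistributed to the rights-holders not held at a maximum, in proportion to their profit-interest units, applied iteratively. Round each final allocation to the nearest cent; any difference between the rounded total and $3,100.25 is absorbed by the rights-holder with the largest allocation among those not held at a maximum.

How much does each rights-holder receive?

Ibarra: $145.48 | Dube: $500.00 | Kowalski: $581.91 | Tam: $872.86 | Vance: $1,000.00

Combined profit-interest units = 36.
Pro-rata shares before constraints: Ibarra 86.1181; Dube 688.9444; Kowalski 344.4722; Tam 516.7083; Vance 1,464.0069.
Cap binds for Dube ($500.00), Vance ($1,000.00); balance $1,600.25 reallocated over remaining profit-interest units 11.
Shares after redistribution: Ibarra 145.4773 → $145.48; Kowalski 581.9091 → $581.91; Tam 872.8636 → $872.86.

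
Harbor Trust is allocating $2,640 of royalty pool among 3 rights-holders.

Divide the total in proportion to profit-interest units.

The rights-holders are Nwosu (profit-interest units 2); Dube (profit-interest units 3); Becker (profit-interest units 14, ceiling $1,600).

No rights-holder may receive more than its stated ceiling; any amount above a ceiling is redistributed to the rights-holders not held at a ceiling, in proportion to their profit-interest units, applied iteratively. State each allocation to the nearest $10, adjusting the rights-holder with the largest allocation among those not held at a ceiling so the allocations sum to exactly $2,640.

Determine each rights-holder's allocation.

Nwosu: $420; Dube: $620; Becker: $1,600

Profit-interest units total: 19.
Unconstrained shares: Nwosu 277.89; Dube 416.84; Becker 1,945.26.
Cap binds for Becker ($1,600); remaining pool $1,040 reallocated over remaining profit-interest units 5.
Redistributed shares: Nwosu 416.00 → $420; Dube 624.00 → $620.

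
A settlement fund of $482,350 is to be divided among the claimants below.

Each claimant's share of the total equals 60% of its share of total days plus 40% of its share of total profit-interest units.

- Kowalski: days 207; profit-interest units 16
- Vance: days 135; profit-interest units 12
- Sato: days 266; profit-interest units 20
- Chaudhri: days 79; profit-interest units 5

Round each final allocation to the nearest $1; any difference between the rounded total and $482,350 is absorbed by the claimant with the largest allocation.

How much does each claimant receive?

Totals — days 687, profit-interest units 53.
Composite weights (60% days + 40% profit-interest units): Kowalski 0.3015; Vance 0.2085; Sato 0.3833; Chaudhri 0.1067.
Unrounded shares: Kowalski 145,448.18; Vance 100,555.49; Sato 184,864.40; Chaudhri 51,481.93.
Rounded to nearest $1: Kowalski $145,448; Vance $100,555; Sato $184,864; Chaudhri $51,482. Sum = $482,349.
Difference $482,350 − $482,349 = +$1 applied to largest allocation (Sato): Sato becomes $184,865.

Kowalski: $145,448; Vance: $100,555; Sato: $184,865; Chaudhri: $51,482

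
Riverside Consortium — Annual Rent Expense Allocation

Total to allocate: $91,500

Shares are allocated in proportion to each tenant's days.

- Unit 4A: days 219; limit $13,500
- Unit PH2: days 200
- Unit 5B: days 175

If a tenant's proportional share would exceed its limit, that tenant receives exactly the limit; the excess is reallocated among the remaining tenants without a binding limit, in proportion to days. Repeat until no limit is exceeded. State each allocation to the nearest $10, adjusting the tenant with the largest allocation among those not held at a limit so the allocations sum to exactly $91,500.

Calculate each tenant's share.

Unit 4A: $13,500; Unit PH2: $41,600; Unit 5B: $36,400

Combined days = 594.
Proportional shares (ignoring caps): Unit 4A 33,734.85; Unit PH2 30,808.08; Unit 5B 26,957.07.
Cap binds for Unit 4A ($13,500); residual $78,000 reallocated over remaining days 375.
Shares after redistribution: Unit PH2 41,600.00 → $41,600; Unit 5B 36,400.00 → $36,400.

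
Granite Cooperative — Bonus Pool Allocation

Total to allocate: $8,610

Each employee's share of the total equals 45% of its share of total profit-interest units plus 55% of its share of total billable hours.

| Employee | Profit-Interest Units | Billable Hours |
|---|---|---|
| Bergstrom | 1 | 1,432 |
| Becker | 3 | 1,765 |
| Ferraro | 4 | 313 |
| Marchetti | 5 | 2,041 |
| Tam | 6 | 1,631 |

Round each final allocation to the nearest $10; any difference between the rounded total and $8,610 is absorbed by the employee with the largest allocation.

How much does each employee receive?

Bergstrom: $1,150 · Becker: $1,780 · Ferraro: $1,020 · Marchetti: $2,360 · Tam: $2,300

Totals — profit-interest units 19, billable hours 7,182.
Blended shares (45% profit-interest units + 55% billable hours): Bergstrom 0.1333; Becker 0.2062; Ferraro 0.1187; Marchetti 0.2747; Tam 0.2670.
Proportional shares: Bergstrom 1,148.12; Becker 1,775.53; Ferraro 1,022.06; Marchetti 2,365.35; Tam 2,298.94.
At nearest $10: Bergstrom $1,150; Becker $1,780; Ferraro $1,020; Marchetti $2,370; Tam $2,300. Sum = $8,620.
Difference $8,610 − $8,620 = −$10 applied to largest allocation (Marchetti): Marchetti becomes $2,360.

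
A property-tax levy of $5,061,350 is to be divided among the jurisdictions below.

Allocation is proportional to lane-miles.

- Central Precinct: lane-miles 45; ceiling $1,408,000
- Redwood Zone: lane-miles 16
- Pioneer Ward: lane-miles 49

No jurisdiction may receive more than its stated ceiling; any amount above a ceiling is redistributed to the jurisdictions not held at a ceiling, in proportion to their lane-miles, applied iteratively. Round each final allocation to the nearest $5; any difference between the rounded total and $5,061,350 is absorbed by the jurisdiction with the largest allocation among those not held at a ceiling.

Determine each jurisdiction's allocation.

Combined lane-miles = 110.
Unconstrained shares: Central Precinct 2,070,552.27; Redwood Zone 736,196.36; Pioneer Ward 2,254,601.36.
Cap binds for Central Precinct ($1,408,000); remaining pool $3,653,350 reallocated over remaining lane-miles 65.
Redistributed shares: Redwood Zone 899,286.15 → $899,285; Pioneer Ward 2,754,063.85 → $2,754,065.

Central Precinct: $1,408,000; Redwood Zone: $899,285; Pioneer Ward: $2,754,065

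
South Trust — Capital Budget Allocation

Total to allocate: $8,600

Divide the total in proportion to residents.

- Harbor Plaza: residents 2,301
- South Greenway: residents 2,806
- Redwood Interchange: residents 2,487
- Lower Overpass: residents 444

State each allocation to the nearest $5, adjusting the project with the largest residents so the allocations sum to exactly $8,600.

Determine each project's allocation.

Combined residents = 8,038.
Proportional shares: Harbor Plaza 2,301/8,038 × $8,600 = 2,461.88; South Greenway 2,806/8,038 × $8,600 = 3,002.19; Redwood Interchange 2,487/8,038 × $8,600 = 2,660.89; Lower Overpass 444/8,038 × $8,600 = 475.04.
At nearest $5: Harbor Plaza $2,460; South Greenway $3,000; Redwood Interchange $2,660; Lower Overpass $475. Sum = $8,595.
Difference $8,600 − $8,595 = +$5 applied to largest residents (South Greenway): South Greenway becomes $3,005.

Harbor Plaza: $2,460 | South Greenway: $3,005 | Redwood Interchange: $2,660 | Lower Overpass: $475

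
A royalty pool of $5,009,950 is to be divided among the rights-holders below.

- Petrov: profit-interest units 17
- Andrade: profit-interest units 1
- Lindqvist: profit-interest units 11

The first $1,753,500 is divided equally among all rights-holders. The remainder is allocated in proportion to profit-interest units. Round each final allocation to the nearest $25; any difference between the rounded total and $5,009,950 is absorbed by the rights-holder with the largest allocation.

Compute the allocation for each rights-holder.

Petrov: $2,493,450 | Andrade: $696,800 | Lindqvist: $1,819,700

Equal tier: $1,753,500 ÷ 3 = $584,500 apiece.
Remainder $3,256,450 by profit-interest units (total 29): Petrov 1,908,953.45 → $1,908,950; Andrade 112,291.38 → $112,300; Lindqvist 1,235,205.17 → $1,235,200.
Totals: Petrov $584,500 + $1,908,950 = $2,493,450; Andrade $584,500 + $112,300 = $696,800; Lindqvist $584,500 + $1,235,200 = $1,819,700.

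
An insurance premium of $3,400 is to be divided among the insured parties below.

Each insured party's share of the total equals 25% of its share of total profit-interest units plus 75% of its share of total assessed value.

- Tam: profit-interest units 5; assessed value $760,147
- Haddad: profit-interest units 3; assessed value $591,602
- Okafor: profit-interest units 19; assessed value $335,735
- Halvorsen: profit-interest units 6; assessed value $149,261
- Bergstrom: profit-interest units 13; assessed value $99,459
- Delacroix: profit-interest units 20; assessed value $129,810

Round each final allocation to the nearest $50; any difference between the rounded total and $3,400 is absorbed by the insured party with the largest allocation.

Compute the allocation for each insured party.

Totals — profit-interest units 66, assessed value 2,066,014.
Composite weights (25% profit-interest units + 75% assessed value): Tam 0.2949; Haddad 0.2261; Okafor 0.1938; Halvorsen 0.0769; Bergstrom 0.0853; Delacroix 0.1229.
Raw shares: Tam 1,002.61; Haddad 768.83; Okafor 659.08; Halvorsen 261.50; Bergstrom 290.18; Delacroix 417.80.
Rounded to nearest $50: Tam $1,000; Haddad $750; Okafor $650; Halvorsen $250; Bergstrom $300; Delacroix $400. Sum = $3,350.
Difference $3,400 − $3,350 = +$50 applied to largest allocation (Tam): Tam becomes $1,050.

Tam: $1,050; Haddad: $750; Okafor: $650; Halvorsen: $250; Bergstrom: $300; Delacroix: $400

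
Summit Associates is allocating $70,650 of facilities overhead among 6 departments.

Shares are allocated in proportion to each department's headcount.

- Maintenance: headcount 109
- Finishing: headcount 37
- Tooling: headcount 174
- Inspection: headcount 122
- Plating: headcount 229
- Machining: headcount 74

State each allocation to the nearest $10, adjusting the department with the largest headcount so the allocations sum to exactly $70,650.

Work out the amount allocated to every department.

Maintenance: $10,340; Finishing: $3,510; Tooling: $16,500; Inspection: $11,570; Plating: $21,710; Machining: $7,020

Headcount total: 109 + 37 + 174 + 122 + 229 + 74 = 745.
Raw shares: Maintenance 10,336.71; Finishing 3,508.79; Tooling 16,500.81; Inspection 11,569.53; Plating 21,716.58; Machining 7,017.58.
After rounding ($10): Maintenance $10,340; Finishing $3,510; Tooling $16,500; Inspection $11,570; Plating $21,720; Machining $7,020. Sum = $70,660.
Difference $70,650 − $70,660 = −$10 applied to largest headcount (Plating): Plating becomes $21,710.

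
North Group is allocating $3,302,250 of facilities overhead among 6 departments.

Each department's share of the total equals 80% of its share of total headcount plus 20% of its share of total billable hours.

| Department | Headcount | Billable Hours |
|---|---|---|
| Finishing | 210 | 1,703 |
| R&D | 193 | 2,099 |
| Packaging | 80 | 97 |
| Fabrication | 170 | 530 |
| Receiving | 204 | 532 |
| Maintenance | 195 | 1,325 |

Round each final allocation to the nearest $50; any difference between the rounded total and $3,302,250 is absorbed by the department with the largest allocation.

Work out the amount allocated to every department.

Finishing: $706,250 | R&D: $705,200 | Packaging: $211,100 | Fabrication: $482,600 | Receiving: $568,200 | Maintenance: $628,900

Headcount total 1,052; billable hours total 6,286.
Combined weights (80% headcount + 20% billable hours): Finishing 0.2139; R&D 0.2136; Packaging 0.0639; Fabrication 0.1461; Receiving 0.1721; Maintenance 0.1904.
Proportional shares: Finishing 706,284.30; R&D 705,200.07; Packaging 211,088.82; Fabrication 482,592.26; Receiving 568,183.76; Maintenance 628,900.79.
After rounding ($50): Finishing $706,300; R&D $705,200; Packaging $211,100; Fabrication $482,600; Receiving $568,200; Maintenance $628,900. Sum = $3,302,300.
Difference $3,302,250 − $3,302,300 = −$50 applied to largest allocation (Finishing): Finishing becomes $706,250.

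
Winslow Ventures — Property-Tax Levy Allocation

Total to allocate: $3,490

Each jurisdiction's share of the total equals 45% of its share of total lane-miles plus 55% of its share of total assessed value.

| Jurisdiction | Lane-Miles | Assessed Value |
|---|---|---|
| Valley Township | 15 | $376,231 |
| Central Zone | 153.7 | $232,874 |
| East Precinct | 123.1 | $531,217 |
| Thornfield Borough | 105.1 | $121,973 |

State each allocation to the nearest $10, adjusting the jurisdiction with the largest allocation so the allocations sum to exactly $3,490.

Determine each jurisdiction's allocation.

Lane-miles total 396.9; assessed value total 1,262,295.
Blended shares (45% lane-miles + 55% assessed value): Valley Township 0.1809; Central Zone 0.2757; East Precinct 0.3710; Thornfield Borough 0.1723.
Pro-rata amounts: Valley Township 631.47; Central Zone 962.30; East Precinct 1,294.89; Thornfield Borough 601.35.
Rounded to nearest $10: Valley Township $630; Central Zone $960; East Precinct $1,290; Thornfield Borough $600. Sum = $3,480.
Difference $3,490 − $3,480 = +$10 applied to largest allocation (East Precinct): East Precinct becomes $1,300.

Valley Township: $630 · Central Zone: $960 · East Precinct: $1,300 · Thornfield Borough: $600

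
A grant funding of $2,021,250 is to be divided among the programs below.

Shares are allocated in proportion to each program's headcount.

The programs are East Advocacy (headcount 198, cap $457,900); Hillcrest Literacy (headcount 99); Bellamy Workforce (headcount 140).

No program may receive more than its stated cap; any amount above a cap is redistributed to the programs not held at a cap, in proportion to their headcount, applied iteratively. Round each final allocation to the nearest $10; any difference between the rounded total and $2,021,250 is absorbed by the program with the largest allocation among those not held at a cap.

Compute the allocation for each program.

East Advocacy: $457,900 · Hillcrest Literacy: $647,580 · Bellamy Workforce: $915,770

Headcount total: 437.
Unconstrained shares: East Advocacy 915,806.64; Hillcrest Literacy 457,903.32; Bellamy Workforce 647,540.05.
Capped: East Advocacy ($457,900); remaining pool $1,563,350 reallocated over remaining headcount 239.
Redistributed shares: Hillcrest Literacy 647,580.13 → $647,580; Bellamy Workforce 915,769.87 → $915,770.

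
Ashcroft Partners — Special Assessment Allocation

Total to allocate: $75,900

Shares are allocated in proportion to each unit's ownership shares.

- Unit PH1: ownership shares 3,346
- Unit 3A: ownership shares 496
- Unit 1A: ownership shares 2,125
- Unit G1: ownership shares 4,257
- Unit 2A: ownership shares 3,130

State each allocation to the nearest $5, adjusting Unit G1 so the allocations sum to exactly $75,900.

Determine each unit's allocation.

Unit PH1: $19,020; Unit 3A: $2,820; Unit 1A: $12,080; Unit G1: $24,190; Unit 2A: $17,790

Combined ownership shares = 13,354.
Unrounded shares: Unit PH1 3,346/13,354 × $75,900 = 19,017.63; Unit 3A 496/13,354 × $75,900 = 2,819.11; Unit 1A 2,125/13,354 × $75,900 = 12,077.84; Unit G1 4,257/13,354 × $75,900 = 24,195.47; Unit 2A 3,130/13,354 × $75,900 = 17,789.95.
At nearest $5: Unit PH1 $19,020; Unit 3A $2,820; Unit 1A $12,080; Unit G1 $24,195; Unit 2A $17,790. Sum = $75,905.
Difference $75,900 − $75,905 = −$5 applied to Unit G1: Unit G1 becomes $24,190.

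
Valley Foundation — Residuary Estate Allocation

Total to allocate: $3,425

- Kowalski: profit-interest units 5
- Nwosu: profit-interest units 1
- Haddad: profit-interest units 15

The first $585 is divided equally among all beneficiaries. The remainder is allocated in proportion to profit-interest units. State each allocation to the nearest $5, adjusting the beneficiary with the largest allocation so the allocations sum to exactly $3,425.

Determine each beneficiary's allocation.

$585 shared equally gives $195 per beneficiary.
Remainder $2,840 by profit-interest units (total 21): Kowalski 676.19 → $675; Nwosu 135.24 → $135; Haddad 2,028.57 → $2,030.
Totals: Kowalski $195 + $675 = $870; Nwosu $195 + $135 = $330; Haddad $195 + $2,030 = $2,225.

Kowalski: $870 · Nwosu: $330 · Haddad: $2,225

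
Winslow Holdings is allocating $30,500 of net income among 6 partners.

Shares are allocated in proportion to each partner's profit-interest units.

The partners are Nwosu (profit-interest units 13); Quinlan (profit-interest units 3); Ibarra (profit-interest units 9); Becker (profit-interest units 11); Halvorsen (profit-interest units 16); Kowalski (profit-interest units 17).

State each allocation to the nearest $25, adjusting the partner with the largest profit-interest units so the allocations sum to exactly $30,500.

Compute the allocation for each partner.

Nwosu: $5,750; Quinlan: $1,325; Ibarra: $3,975; Becker: $4,850; Halvorsen: $7,075; Kowalski: $7,525

Profit-interest units total: 13 + 3 + 9 + 11 + 16 + 17 = 69.
Unrounded shares: Nwosu 5,746.38; Quinlan 1,326.09; Ibarra 3,978.26; Becker 4,862.32; Halvorsen 7,072.46; Kowalski 7,514.49.
After rounding ($25): Nwosu $5,750; Quinlan $1,325; Ibarra $3,975; Becker $4,850; Halvorsen $7,075; Kowalski $7,525. Sum = $30,500.
Sum already equals the total — no adjustment.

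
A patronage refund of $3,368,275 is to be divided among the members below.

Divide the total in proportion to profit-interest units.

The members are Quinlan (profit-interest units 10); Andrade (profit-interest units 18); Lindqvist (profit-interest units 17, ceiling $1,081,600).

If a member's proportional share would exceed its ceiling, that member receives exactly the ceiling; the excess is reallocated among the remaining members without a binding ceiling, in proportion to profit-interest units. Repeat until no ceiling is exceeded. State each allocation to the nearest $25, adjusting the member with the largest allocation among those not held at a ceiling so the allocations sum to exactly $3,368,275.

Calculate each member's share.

Quinlan: $816,675 · Andrade: $1,470,000 · Lindqvist: $1,081,600

Combined profit-interest units = 45.
Pro-rata shares before constraints: Quinlan 748,505.56; Andrade 1,347,310.00; Lindqvist 1,272,459.44.
Capped: Lindqvist ($1,081,600); remaining pool $2,286,675 reallocated over remaining profit-interest units 28.
Shares after redistribution: Quinlan 816,669.64 → $816,675; Andrade 1,470,005.36 → $1,470,000.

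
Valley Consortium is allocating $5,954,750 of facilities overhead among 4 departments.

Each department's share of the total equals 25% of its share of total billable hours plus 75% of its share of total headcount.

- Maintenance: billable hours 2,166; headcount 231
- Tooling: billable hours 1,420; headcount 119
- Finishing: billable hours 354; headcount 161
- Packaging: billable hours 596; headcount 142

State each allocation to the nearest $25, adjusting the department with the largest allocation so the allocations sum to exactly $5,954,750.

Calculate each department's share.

Maintenance: $2,290,775; Tooling: $1,279,900; Finishing: $1,217,300; Packaging: $1,166,775

Totals — billable hours 4,536, headcount 653.
Composite weights (25% billable hours + 75% headcount): Maintenance 0.3847; Tooling 0.2149; Finishing 0.2044; Packaging 0.1959.
Unrounded shares: Maintenance 2,290,746.13; Tooling 1,279,911.96; Finishing 1,217,307.84; Packaging 1,166,784.07.
At nearest $25: Maintenance $2,290,750; Tooling $1,279,900; Finishing $1,217,300; Packaging $1,166,775. Sum = $5,954,725.
Difference $5,954,750 − $5,954,725 = +$25 applied to largest allocation (Maintenance): Maintenance becomes $2,290,775.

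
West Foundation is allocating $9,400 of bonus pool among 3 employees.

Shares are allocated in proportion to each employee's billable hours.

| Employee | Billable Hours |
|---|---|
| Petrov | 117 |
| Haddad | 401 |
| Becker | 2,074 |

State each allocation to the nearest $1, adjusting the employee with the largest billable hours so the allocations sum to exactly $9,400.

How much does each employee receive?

Total billable hours = 2,592.
Unrounded shares: Petrov 117/2,592 × $9,400 = 424.31; Haddad 401/2,592 × $9,400 = 1,454.24; Becker 2,074/2,592 × $9,400 = 7,521.45.
Rounded to nearest $1: Petrov $424; Haddad $1,454; Becker $7,521. Sum = $9,399.
Difference $9,400 − $9,399 = +$1 applied to largest billable hours (Becker): Becker becomes $7,522.

Petrov: $424 · Haddad: $1,454 · Becker: $7,522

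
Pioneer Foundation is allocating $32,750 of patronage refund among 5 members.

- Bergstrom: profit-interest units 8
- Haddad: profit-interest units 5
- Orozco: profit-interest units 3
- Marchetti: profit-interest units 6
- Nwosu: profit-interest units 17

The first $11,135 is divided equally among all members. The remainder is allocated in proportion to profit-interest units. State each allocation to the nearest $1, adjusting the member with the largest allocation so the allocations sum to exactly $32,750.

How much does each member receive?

Bergstrom: $6,661 | Haddad: $4,998 | Orozco: $3,890 | Marchetti: $5,552 | Nwosu: $11,649

Equal tier: $11,135 ÷ 5 = $2,227 apiece.
Remainder $21,615 by profit-interest units (total 39): Bergstrom 4,433.85 → $4,434; Haddad 2,771.15 → $2,771; Orozco 1,662.69 → $1,663; Marchetti 3,325.38 → $3,325; Nwosu 9,421.92 → $9,422.
Totals: Bergstrom $2,227 + $4,434 = $6,661; Haddad $2,227 + $2,771 = $4,998; Orozco $2,227 + $1,663 = $3,890; Marchetti $2,227 + $3,325 = $5,552; Nwosu $2,227 + $9,422 = $11,649.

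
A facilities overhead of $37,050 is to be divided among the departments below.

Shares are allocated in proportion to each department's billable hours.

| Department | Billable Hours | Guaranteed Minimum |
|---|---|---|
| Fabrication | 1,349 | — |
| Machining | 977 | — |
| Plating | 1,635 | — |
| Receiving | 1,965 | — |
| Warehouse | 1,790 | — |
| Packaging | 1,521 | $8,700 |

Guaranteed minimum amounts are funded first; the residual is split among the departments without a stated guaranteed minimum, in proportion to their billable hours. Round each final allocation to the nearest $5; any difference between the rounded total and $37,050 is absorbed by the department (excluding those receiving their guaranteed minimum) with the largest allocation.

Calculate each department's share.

Minimums first: Packaging $8,700. Balance $28,350.
Balance split over remaining billable hours 7,716: Fabrication 4,956.47 → $4,955; Machining 3,589.68 → $3,590; Plating 6,007.29 → $6,005; Receiving 7,219.77 → $7,220; Warehouse 6,576.79 → $6,575.
Rounding difference +$5 applied to Receiving → $7,225.

Fabrication: $4,955; Machining: $3,590; Plating: $6,005; Receiving: $7,225; Warehouse: $6,575; Packaging: $8,700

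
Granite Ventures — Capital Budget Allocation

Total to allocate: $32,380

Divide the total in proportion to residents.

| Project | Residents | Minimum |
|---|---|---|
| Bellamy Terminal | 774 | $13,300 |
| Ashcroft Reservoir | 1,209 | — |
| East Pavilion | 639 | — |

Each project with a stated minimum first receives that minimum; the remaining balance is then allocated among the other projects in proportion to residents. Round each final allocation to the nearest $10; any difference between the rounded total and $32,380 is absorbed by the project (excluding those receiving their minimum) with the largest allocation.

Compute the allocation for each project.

Fund the minimums — Bellamy Terminal $13,300. Balance $19,080.
Balance split over remaining residents 1,848: Ashcroft Reservoir 12,482.53 → $12,480; East Pavilion 6,597.47 → $6,600.

Bellamy Terminal: $13,300; Ashcroft Reservoir: $12,480; East Pavilion: $6,600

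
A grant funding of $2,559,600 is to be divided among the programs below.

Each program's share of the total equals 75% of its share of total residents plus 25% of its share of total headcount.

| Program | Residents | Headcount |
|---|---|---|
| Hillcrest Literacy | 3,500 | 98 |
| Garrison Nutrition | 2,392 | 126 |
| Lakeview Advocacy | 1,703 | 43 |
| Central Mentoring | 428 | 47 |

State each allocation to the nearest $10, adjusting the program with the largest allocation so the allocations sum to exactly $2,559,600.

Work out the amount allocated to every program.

Hillcrest Literacy: $1,037,180 | Garrison Nutrition: $829,120 | Lakeview Advocacy: $495,110 | Central Mentoring: $198,190

Residents total 8,023; headcount total 314.
Combined weights (75% residents + 25% headcount): Hillcrest Literacy 0.4052; Garrison Nutrition 0.3239; Lakeview Advocacy 0.1934; Central Mentoring 0.0774.
Raw shares: Hillcrest Literacy 1,037,175.06; Garrison Nutrition 829,119.97; Lakeview Advocacy 495,114.24; Central Mentoring 198,190.73.
After rounding ($10): Hillcrest Literacy $1,037,180; Garrison Nutrition $829,120; Lakeview Advocacy $495,110; Central Mentoring $198,190. Sum = $2,559,600.
No rounding difference to absorb.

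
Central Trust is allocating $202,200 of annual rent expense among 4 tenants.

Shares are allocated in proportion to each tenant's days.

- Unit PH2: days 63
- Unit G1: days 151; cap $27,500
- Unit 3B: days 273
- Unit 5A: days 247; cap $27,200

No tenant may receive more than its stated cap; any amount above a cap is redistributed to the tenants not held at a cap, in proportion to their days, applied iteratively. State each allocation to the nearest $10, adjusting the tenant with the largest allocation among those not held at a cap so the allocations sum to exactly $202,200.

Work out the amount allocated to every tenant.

Days total: 734.
Unconstrained shares: Unit PH2 17,355.04; Unit G1 41,597.00; Unit 3B 75,205.18; Unit 5A 68,042.78.
Cap binds for Unit G1 ($27,500), Unit 5A ($27,200); residual $147,500 reallocated over remaining days 336.
Remaining shares: Unit PH2 27,656.25 → $27,660; Unit 3B 119,843.75 → $119,840.

Unit PH2: $27,660 | Unit G1: $27,500 | Unit 3B: $119,840 | Unit 5A: $27,200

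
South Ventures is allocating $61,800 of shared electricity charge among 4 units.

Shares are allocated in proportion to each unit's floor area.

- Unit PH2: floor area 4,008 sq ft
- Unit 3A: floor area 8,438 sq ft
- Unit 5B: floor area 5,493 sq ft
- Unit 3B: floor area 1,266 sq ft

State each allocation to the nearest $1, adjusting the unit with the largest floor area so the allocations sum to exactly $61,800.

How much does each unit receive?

Unit PH2: $12,897 · Unit 3A: $27,153 · Unit 5B: $17,676 · Unit 3B: $4,074

Combined floor area = 4,008 + 8,438 + 5,493 + 1,266 = 19,205.
Unrounded shares: Unit PH2 12,897.39; Unit 3A 27,152.74; Unit 5B 17,675.99; Unit 3B 4,073.88.
After rounding ($1): Unit PH2 $12,897; Unit 3A $27,153; Unit 5B $17,676; Unit 3B $4,074. Sum = $61,800.
Sum already equals the total — no adjustment.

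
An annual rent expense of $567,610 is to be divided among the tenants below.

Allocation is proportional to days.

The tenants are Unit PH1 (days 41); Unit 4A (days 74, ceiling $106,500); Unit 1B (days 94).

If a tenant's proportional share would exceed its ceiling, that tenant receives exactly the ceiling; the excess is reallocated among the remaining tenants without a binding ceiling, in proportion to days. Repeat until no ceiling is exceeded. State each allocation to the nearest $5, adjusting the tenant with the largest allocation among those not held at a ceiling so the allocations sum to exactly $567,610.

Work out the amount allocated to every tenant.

Days total: 209.
Proportional shares (ignoring caps): Unit PH1 111,349.33; Unit 4A 200,971.96; Unit 1B 255,288.71.
Cap binds for Unit 4A ($106,500); residual $461,110 reallocated over remaining days 135.
Redistributed shares: Unit PH1 140,040.81 → $140,040; Unit 1B 321,069.19 → $321,070.

Unit PH1: $140,040 · Unit 4A: $106,500 · Unit 1B: $321,070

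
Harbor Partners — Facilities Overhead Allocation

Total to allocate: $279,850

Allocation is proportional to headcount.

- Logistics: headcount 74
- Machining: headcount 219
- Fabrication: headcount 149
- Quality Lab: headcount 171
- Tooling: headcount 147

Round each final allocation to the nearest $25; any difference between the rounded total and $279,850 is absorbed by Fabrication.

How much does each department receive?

Logistics: $27,250 · Machining: $80,650 · Fabrication: $54,850 · Quality Lab: $62,975 · Tooling: $54,125

Sum of headcount: 760.
Unrounded shares: Logistics 74/760 × $279,850 = 27,248.55; Machining 219/760 × $279,850 = 80,640.99; Fabrication 149/760 × $279,850 = 54,865.33; Quality Lab 171/760 × $279,850 = 62,966.25; Tooling 147/760 × $279,850 = 54,128.88.
At nearest $25: Logistics $27,250; Machining $80,650; Fabrication $54,875; Quality Lab $62,975; Tooling $54,125. Sum = $279,875.
Difference $279,850 − $279,875 = −$25 applied to Fabrication: Fabrication becomes $54,850.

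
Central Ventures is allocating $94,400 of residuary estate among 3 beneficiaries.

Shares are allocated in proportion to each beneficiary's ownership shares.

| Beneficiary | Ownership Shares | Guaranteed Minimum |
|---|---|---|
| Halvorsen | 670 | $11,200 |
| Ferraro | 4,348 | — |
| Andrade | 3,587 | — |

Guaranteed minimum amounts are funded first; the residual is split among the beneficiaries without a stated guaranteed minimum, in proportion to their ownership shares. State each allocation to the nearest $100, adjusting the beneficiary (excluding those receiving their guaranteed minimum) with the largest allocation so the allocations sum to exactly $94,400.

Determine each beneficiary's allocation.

Minimums first: Halvorsen $11,200. Remaining pool $83,200.
Remaining pool split over remaining ownership shares 7,935: Ferraro 45,589.62 → $45,600; Andrade 37,610.38 → $37,600.

Halvorsen: $11,200; Ferraro: $45,600; Andrade: $37,600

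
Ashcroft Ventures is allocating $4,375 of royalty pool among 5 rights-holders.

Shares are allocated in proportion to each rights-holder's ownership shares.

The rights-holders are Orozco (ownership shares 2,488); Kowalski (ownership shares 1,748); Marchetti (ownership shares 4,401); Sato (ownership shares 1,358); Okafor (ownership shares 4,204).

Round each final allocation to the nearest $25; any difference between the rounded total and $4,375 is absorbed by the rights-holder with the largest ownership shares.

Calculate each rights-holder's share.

Sum of ownership shares: 2,488 + 1,748 + 4,401 + 1,358 + 4,204 = 14,199.
Pro-rata amounts: Orozco 766.60; Kowalski 538.59; Marchetti 1,356.04; Sato 418.43; Okafor 1,295.34.
Rounded to nearest $25: Orozco $775; Kowalski $550; Marchetti $1,350; Sato $425; Okafor $1,300. Sum = $4,400.
Difference $4,375 − $4,400 = −$25 applied to largest ownership shares (Marchetti): Marchetti becomes $1,325.

Orozco: $775 | Kowalski: $550 | Marchetti: $1,325 | Sato: $425 | Okafor: $1,300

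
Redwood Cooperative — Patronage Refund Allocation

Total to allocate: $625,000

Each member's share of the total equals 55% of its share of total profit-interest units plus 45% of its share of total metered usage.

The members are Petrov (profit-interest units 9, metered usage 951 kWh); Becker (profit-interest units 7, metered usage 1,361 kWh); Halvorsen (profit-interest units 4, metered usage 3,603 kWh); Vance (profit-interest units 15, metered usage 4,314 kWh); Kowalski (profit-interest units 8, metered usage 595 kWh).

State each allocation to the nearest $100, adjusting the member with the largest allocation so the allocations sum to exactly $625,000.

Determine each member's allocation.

Petrov: $96,700 | Becker: $91,300 | Halvorsen: $125,600 | Vance: $232,000 | Kowalski: $79,400

Profit-interest units total 43; metered usage total 10,824.
Combined weights (55% profit-interest units + 45% metered usage): Petrov 0.1547; Becker 0.1461; Halvorsen 0.2010; Vance 0.3712; Kowalski 0.1271.
Proportional shares: Petrov 96,658.39; Becker 91,323.42; Halvorsen 125,596.82; Vance 232,007.44; Kowalski 79,413.92.
Rounded to nearest $100: Petrov $96,700; Becker $91,300; Halvorsen $125,600; Vance $232,000; Kowalski $79,400. Sum = $625,000.
Sum already equals the total — no adjustment.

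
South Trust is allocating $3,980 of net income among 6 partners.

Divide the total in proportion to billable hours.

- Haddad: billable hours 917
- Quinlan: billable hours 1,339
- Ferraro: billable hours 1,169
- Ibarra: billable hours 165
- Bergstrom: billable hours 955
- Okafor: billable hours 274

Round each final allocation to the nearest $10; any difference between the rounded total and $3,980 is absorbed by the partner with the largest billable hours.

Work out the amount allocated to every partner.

Haddad: $760 · Quinlan: $1,090 · Ferraro: $970 · Ibarra: $140 · Bergstrom: $790 · Okafor: $230

Combined billable hours = 917 + 1,339 + 1,169 + 165 + 955 + 274 = 4,819.
Proportional shares: Haddad 757.35; Quinlan 1,105.88; Ferraro 965.47; Ibarra 136.27; Bergstrom 788.73; Okafor 226.30.
After rounding ($10): Haddad $760; Quinlan $1,110; Ferraro $970; Ibarra $140; Bergstrom $790; Okafor $230. Sum = $4,000.
Difference $3,980 − $4,000 = −$20 applied to largest billable hours (Quinlan): Quinlan becomes $1,090.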